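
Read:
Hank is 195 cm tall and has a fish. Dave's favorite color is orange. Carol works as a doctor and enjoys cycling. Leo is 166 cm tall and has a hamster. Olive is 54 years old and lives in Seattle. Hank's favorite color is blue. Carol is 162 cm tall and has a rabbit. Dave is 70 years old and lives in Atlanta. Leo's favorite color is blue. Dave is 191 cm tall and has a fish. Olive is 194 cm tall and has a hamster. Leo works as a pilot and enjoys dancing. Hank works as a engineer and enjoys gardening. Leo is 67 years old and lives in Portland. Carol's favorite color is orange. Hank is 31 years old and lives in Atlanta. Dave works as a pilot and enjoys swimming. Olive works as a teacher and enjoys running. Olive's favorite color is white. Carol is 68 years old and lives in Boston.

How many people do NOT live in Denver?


Not in Denver: 5

5


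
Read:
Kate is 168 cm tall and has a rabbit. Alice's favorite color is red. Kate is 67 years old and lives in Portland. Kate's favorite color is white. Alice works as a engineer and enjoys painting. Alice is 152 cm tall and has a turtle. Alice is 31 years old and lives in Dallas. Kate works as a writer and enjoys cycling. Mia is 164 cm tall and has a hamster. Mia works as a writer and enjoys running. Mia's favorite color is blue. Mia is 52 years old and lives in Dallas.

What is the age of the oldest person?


Oldest: Kate at 67

67


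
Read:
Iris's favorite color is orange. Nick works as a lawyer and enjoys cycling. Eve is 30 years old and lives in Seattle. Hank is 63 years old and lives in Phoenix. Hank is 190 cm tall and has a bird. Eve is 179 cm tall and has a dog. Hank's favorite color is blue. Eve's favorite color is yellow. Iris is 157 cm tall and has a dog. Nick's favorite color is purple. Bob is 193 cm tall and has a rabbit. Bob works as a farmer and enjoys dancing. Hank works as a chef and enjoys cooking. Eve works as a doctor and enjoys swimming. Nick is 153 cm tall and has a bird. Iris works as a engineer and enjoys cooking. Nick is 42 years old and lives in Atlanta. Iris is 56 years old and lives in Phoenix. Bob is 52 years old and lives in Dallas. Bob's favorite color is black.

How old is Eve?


Eve is 30 years old

30


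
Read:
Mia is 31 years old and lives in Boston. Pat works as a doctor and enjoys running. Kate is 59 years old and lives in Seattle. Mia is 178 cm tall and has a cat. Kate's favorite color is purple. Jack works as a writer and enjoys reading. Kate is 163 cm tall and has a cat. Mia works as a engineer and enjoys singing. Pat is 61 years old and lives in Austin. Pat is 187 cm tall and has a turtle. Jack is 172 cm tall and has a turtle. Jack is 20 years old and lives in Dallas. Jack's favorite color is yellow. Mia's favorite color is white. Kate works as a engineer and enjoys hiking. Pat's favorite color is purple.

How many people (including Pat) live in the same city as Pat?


Pat lives in Austin. Count = 1

1


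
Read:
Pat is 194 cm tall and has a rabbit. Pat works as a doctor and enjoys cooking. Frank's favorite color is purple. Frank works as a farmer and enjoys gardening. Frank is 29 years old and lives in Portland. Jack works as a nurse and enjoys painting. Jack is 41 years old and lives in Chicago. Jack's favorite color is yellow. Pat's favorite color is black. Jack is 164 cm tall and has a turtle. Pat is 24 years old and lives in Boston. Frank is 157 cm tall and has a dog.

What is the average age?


Sum=94, n=3, avg=31.33

31.33


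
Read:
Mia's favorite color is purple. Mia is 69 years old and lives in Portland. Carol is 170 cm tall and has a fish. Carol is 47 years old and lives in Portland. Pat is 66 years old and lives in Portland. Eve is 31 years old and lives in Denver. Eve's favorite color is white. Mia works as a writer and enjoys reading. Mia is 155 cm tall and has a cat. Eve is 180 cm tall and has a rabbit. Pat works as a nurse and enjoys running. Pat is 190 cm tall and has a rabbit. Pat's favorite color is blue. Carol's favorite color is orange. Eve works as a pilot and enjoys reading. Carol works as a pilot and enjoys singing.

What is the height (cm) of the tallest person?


Tallest: Pat at 190 cm

190


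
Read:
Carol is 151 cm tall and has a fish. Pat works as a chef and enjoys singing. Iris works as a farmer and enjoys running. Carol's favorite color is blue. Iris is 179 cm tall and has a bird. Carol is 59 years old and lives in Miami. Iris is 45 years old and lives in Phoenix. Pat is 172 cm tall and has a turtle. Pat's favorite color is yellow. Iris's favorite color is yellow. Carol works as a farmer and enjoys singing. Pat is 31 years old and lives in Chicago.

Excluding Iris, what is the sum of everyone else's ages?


Sum (excluding Iris): 90

90


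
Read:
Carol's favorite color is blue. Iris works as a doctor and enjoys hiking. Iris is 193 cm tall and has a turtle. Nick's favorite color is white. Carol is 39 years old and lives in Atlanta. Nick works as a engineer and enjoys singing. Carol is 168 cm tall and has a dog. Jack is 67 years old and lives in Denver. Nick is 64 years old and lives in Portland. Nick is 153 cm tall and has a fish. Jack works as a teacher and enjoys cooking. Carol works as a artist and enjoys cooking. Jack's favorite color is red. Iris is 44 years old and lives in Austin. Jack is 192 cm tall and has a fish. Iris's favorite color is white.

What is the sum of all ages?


67+64+44+39 = 214

214


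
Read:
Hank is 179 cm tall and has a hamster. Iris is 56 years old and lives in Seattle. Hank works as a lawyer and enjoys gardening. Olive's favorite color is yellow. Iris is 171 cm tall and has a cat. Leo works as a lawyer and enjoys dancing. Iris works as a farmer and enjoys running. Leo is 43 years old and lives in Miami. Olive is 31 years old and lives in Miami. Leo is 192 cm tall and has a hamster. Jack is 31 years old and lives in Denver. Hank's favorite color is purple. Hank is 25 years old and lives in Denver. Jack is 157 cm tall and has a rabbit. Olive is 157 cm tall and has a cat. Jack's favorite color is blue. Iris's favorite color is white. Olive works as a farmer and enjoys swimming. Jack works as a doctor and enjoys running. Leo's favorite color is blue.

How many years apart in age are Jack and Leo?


31 vs 43, diff = 12

12


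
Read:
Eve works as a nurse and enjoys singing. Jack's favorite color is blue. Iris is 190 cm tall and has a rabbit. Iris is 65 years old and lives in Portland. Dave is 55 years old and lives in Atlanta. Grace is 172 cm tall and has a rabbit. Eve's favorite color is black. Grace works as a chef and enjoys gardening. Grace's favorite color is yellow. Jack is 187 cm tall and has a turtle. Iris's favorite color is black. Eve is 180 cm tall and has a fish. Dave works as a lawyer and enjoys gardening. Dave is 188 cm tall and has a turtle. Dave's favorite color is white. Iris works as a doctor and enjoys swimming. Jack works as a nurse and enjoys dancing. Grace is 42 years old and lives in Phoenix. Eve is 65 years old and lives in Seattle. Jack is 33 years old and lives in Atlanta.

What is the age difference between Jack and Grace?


|33 - 42| = 9

9


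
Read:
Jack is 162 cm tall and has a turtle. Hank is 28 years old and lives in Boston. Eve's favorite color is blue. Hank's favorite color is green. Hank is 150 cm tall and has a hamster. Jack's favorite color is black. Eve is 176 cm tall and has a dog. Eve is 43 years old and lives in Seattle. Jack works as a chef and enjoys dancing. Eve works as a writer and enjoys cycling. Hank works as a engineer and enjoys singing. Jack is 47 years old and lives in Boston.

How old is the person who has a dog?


Person with dog is Eve, age 43

43


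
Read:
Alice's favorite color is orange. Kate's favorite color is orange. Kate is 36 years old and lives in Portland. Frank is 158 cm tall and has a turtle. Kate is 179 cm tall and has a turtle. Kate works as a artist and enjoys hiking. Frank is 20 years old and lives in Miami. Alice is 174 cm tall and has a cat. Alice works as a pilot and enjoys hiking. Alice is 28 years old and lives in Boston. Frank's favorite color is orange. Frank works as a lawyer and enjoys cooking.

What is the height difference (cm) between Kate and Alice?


|179 - 174| = 5

5


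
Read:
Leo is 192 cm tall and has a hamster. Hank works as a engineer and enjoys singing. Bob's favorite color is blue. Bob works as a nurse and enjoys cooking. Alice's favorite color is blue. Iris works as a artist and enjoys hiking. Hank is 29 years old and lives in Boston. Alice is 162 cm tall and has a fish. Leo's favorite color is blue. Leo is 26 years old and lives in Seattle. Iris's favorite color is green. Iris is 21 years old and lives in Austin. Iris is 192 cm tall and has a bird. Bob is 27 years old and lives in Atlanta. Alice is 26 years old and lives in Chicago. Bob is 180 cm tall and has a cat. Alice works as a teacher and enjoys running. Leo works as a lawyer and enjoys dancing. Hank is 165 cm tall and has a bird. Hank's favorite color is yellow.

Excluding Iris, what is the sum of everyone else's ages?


Sum (excluding Iris): 108

108


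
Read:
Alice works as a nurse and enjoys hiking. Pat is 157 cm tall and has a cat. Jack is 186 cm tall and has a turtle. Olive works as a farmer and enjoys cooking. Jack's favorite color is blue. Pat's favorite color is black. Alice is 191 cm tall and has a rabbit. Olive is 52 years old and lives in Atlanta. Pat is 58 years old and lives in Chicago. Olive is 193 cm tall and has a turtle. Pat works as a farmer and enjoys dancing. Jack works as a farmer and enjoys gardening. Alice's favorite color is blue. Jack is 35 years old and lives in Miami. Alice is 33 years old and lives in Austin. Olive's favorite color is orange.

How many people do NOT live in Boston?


Not in Boston: 4

4


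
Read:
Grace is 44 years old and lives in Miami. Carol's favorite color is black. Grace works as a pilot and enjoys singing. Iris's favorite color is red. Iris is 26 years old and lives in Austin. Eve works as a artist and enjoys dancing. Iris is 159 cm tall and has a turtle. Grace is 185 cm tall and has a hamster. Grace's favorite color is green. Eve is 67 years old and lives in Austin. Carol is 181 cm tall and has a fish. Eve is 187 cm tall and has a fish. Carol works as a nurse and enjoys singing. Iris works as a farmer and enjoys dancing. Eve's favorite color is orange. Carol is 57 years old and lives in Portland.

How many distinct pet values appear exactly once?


Unique pet values: 2

2


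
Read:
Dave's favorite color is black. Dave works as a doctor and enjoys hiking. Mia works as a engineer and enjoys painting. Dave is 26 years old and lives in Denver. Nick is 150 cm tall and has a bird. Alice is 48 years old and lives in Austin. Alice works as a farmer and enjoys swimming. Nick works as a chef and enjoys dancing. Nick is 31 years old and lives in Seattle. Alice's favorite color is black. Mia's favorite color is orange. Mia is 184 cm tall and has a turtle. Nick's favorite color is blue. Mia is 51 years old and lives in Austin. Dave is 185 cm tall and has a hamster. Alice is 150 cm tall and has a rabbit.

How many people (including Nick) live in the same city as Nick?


Nick lives in Seattle. Count = 1

1


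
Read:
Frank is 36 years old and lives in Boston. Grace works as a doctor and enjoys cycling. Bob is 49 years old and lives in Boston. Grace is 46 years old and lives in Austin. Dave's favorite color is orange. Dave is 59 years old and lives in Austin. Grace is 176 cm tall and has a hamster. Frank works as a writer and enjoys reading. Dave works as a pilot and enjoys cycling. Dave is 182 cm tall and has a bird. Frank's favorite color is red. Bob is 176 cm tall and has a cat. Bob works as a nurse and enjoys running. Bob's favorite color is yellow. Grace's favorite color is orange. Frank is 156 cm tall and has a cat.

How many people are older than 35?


Filter: 4

4


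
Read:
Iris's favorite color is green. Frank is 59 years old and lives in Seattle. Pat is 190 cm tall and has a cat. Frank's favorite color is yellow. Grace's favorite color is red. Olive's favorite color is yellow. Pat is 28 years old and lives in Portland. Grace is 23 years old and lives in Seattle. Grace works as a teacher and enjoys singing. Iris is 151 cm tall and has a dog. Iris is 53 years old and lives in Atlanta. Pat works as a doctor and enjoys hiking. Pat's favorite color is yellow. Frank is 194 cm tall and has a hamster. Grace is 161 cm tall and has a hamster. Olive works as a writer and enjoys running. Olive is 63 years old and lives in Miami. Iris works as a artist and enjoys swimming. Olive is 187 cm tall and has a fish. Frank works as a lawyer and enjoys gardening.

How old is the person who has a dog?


Person with dog is Iris, age 53

53


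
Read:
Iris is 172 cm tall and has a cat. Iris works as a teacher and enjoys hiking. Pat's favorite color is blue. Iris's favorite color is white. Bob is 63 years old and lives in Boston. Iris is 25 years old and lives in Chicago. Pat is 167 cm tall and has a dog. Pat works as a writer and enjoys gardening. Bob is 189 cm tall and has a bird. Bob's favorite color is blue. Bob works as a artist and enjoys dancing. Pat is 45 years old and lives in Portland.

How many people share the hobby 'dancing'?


Count: 1

1


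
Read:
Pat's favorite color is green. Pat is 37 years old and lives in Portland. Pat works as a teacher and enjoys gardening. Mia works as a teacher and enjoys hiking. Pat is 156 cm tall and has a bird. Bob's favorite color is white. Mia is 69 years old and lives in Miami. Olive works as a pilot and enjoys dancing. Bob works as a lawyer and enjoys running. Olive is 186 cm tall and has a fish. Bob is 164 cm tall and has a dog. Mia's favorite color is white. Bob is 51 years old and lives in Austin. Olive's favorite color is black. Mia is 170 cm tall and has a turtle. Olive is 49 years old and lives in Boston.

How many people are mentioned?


People: Olive, Pat, Mia, Bob. Count = 4

4


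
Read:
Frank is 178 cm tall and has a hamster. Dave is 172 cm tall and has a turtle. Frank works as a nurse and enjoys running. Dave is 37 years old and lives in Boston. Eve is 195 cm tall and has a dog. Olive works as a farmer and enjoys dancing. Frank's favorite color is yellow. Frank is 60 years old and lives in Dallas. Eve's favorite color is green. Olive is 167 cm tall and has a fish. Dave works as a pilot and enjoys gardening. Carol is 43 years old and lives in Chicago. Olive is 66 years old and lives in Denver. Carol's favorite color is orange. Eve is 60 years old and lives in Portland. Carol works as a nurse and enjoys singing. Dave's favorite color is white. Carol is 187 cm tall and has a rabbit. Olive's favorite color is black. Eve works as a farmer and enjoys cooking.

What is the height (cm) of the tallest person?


Tallest: Eve at 195 cm

195


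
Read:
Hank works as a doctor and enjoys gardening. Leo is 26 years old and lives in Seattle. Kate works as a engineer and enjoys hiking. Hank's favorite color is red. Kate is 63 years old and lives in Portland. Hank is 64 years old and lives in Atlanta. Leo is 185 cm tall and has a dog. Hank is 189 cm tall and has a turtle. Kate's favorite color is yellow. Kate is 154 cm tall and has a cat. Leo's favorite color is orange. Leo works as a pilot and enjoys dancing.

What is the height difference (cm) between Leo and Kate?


|185 - 154| = 31

31


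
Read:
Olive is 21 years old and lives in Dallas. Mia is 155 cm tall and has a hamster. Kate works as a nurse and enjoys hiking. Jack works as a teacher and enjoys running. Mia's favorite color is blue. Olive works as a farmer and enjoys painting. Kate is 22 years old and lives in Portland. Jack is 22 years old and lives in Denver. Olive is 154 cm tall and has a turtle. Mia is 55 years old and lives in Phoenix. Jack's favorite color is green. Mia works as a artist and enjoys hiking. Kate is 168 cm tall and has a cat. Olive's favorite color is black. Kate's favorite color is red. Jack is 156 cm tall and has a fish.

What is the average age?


Sum=120, n=4, avg=30

30


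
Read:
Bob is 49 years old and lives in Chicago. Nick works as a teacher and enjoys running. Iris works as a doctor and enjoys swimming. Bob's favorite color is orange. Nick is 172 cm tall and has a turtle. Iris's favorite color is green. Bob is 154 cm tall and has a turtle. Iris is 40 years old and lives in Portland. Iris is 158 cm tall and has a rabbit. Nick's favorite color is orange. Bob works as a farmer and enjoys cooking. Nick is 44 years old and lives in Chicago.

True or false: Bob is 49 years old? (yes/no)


Bob is actually 49. yes

yes


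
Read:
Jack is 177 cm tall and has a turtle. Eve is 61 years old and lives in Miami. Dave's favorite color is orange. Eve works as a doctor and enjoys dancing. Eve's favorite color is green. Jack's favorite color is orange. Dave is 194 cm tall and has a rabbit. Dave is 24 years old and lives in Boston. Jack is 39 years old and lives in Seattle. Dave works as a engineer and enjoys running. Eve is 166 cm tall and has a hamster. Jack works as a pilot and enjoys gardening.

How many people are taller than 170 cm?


Taller than 170: 2

2


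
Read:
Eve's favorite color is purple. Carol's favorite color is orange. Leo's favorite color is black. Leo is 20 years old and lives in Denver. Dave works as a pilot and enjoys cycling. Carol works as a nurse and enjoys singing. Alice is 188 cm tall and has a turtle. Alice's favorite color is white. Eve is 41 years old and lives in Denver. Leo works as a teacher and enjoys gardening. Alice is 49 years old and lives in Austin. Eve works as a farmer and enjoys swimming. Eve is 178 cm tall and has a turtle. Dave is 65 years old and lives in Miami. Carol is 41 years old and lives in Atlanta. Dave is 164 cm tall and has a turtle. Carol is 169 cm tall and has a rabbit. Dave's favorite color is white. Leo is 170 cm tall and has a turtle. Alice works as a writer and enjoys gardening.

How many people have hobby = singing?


Count: 1

1


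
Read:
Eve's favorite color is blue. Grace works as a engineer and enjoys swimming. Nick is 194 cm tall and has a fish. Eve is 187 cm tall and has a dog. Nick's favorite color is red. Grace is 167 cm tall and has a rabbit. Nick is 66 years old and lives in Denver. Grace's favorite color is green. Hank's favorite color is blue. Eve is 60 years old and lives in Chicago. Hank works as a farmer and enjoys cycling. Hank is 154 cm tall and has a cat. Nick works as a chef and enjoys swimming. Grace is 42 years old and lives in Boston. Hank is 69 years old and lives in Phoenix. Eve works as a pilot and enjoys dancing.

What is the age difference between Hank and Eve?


|69 - 60| = 9

9


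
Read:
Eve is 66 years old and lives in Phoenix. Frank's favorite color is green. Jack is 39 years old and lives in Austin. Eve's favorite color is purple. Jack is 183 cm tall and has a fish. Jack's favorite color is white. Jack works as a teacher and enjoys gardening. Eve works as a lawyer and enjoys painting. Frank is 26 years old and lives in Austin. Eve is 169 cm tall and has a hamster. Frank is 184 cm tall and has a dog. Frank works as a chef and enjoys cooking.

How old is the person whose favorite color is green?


Person with favorite color=green is Frank, age 26

26


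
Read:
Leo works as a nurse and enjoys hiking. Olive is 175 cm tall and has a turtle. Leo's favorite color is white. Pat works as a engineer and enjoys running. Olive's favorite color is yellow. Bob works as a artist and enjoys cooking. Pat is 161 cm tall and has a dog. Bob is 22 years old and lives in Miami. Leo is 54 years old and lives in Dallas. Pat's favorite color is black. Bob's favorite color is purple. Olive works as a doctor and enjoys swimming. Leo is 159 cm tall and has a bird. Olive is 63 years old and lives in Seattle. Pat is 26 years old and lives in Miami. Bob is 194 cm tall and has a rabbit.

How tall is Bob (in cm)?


Bob is 194 cm tall

194


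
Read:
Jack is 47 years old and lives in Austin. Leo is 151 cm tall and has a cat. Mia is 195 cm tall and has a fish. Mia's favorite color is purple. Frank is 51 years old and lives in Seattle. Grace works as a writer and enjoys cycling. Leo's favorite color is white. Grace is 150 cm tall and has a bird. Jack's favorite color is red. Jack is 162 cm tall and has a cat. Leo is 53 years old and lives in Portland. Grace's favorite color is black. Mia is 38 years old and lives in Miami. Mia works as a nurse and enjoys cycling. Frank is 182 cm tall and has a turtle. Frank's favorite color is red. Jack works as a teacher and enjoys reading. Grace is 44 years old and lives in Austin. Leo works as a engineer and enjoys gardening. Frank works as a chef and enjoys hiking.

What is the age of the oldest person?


Oldest: Leo at 53

53


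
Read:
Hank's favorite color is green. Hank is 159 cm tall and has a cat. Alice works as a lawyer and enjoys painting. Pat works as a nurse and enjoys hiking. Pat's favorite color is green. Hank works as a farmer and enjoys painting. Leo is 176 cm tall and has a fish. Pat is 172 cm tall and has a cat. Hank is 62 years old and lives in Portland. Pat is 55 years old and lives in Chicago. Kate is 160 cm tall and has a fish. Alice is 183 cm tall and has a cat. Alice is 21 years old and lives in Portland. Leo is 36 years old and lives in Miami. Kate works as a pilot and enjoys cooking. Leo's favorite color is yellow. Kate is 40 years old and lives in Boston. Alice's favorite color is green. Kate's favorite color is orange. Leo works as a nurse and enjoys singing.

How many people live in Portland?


Count in Portland: 2

2


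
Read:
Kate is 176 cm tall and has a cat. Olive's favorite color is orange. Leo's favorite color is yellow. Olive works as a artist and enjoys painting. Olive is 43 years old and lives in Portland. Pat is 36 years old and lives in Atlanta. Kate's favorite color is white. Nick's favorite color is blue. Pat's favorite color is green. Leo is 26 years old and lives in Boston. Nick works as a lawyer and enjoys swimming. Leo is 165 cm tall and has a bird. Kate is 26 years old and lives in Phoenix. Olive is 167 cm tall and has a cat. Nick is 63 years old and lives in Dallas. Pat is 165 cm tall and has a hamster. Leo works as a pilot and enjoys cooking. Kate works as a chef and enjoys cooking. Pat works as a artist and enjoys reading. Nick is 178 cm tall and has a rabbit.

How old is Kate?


Kate is 26 years old

26


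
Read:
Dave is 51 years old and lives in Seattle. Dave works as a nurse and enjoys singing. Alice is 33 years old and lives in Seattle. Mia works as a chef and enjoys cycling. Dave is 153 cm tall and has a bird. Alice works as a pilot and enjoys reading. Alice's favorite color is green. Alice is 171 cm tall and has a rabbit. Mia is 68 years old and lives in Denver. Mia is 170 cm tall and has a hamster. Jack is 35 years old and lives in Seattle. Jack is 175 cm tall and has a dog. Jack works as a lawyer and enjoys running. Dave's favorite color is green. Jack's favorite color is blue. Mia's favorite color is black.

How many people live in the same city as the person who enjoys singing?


Person with hobby singing is Dave, city Seattle. Count = 3

3


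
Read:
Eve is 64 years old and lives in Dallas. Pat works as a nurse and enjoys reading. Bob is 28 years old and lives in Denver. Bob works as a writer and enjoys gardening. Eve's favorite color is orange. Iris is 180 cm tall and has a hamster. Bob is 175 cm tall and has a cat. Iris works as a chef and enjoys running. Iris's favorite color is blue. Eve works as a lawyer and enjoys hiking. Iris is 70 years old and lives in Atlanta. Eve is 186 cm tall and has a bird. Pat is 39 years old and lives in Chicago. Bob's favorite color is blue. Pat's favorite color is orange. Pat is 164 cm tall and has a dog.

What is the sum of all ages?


39+28+70+64 = 201

201


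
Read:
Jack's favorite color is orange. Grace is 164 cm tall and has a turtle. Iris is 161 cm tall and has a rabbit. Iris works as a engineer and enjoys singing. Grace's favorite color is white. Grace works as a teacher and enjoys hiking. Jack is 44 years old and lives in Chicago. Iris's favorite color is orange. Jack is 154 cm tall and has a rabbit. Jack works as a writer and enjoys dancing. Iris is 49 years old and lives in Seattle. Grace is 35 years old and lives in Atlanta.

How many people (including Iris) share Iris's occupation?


Iris is a engineer. Count = 1

1


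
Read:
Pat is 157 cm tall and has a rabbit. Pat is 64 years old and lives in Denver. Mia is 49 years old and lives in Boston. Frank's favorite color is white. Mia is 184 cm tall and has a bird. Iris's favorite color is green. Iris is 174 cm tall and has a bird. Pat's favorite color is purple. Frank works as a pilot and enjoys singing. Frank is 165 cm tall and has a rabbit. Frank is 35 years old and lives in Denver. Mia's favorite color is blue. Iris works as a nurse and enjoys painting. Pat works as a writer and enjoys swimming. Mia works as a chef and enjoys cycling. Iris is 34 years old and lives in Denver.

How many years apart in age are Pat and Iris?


64 vs 34, diff = 30

30


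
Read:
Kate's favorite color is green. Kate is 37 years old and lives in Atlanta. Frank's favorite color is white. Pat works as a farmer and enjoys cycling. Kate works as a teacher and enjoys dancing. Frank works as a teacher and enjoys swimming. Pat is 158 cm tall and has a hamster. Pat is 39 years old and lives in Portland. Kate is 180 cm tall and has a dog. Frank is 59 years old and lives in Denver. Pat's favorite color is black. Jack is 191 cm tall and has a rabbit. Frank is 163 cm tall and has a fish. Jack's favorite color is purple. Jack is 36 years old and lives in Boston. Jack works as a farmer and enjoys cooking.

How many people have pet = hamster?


Count: 1

1


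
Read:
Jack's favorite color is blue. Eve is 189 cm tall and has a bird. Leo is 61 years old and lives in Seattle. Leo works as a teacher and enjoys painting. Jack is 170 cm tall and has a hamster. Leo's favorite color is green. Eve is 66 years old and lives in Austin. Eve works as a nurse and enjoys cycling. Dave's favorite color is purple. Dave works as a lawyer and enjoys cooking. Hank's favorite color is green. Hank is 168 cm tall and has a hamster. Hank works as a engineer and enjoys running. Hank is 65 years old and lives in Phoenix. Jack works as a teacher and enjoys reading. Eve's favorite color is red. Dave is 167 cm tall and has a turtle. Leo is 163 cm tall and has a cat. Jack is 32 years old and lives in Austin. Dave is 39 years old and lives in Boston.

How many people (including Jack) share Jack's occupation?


Jack is a teacher. Count = 2

2


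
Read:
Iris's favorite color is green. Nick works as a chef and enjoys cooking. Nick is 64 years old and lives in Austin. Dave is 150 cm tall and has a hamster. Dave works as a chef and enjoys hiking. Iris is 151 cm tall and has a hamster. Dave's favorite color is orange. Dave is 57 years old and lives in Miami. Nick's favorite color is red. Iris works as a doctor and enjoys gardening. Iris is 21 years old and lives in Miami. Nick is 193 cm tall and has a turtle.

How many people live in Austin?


Count in Austin: 1

1


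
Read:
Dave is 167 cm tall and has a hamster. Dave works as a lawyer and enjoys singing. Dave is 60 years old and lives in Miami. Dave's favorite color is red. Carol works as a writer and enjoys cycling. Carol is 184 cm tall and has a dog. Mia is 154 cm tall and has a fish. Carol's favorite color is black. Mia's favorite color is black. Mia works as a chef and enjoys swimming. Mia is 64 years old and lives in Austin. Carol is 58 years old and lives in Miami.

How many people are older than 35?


Filter: 3

3


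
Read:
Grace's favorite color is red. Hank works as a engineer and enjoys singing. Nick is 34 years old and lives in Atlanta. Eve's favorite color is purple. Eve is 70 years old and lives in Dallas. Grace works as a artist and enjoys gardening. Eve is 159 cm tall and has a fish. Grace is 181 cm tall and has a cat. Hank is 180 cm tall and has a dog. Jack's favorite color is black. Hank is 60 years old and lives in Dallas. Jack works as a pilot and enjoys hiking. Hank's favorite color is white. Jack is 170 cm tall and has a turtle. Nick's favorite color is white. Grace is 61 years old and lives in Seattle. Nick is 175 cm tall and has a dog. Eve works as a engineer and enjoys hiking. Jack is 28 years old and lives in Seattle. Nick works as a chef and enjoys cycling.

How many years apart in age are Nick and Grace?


34 vs 61, diff = 27

27


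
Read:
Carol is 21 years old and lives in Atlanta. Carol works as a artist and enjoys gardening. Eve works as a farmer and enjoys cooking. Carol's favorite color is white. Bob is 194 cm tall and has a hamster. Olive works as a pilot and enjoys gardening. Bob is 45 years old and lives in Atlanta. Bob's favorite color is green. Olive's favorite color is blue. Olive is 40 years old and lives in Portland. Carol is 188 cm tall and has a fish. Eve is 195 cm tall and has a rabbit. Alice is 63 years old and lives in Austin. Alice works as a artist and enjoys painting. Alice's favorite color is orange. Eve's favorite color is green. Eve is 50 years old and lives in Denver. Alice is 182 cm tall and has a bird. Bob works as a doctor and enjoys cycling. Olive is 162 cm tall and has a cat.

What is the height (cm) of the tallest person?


Tallest: Eve at 195 cm

195


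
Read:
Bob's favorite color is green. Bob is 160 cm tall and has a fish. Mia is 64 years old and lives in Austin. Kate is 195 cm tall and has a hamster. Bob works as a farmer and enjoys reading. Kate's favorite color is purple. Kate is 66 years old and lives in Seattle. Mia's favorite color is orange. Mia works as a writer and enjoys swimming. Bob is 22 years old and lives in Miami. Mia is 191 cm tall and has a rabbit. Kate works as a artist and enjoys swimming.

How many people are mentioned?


People: Mia, Bob, Kate. Count = 3

3


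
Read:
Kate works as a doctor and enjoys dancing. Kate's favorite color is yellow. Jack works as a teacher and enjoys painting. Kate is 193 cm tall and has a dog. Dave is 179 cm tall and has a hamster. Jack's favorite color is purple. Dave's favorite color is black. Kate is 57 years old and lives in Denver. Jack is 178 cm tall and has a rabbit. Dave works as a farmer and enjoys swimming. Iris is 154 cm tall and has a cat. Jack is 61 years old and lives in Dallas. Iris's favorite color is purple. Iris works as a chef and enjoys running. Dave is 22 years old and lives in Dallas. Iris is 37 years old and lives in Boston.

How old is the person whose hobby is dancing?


Person with hobby=dancing is Kate, age 57

57


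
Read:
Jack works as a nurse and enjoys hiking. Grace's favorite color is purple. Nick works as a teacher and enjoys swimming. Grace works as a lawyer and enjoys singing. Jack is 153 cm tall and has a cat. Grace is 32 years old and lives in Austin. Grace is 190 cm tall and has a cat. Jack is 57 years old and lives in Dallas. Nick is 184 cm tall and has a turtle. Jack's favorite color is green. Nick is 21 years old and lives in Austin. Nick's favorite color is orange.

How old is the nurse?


The nurse is Jack, age 57

57


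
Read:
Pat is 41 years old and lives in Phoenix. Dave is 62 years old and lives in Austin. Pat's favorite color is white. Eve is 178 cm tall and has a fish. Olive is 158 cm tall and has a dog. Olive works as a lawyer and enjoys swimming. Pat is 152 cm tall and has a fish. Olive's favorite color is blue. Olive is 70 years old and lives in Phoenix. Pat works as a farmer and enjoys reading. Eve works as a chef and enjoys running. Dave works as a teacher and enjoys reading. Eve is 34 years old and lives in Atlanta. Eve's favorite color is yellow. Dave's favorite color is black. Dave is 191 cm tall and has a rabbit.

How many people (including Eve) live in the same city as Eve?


Eve lives in Atlanta. Count = 1

1


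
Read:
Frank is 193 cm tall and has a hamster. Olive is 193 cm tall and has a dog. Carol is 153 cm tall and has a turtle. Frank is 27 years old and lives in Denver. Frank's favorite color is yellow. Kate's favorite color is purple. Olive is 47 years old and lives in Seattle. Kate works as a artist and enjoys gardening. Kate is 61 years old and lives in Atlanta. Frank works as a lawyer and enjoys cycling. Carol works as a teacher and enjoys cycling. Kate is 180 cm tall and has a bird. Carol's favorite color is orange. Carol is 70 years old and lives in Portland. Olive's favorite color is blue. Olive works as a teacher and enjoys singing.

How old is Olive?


Olive is 47 years old

47


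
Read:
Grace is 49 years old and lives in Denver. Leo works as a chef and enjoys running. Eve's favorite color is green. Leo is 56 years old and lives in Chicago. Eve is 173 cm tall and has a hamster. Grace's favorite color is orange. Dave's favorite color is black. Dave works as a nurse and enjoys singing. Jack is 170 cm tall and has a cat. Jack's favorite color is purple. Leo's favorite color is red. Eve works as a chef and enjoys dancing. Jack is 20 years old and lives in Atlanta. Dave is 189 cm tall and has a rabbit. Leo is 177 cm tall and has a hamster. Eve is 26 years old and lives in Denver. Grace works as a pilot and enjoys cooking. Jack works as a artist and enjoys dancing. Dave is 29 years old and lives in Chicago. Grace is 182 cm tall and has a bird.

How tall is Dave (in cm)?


Dave is 189 cm tall

189


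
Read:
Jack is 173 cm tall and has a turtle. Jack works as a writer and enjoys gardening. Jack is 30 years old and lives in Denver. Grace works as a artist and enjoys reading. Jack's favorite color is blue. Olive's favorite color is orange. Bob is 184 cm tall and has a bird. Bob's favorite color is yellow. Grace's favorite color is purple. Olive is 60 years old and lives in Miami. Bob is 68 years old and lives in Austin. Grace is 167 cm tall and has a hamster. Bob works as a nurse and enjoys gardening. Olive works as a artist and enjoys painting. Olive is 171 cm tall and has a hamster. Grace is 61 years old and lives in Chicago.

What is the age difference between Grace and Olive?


|61 - 60| = 1

1


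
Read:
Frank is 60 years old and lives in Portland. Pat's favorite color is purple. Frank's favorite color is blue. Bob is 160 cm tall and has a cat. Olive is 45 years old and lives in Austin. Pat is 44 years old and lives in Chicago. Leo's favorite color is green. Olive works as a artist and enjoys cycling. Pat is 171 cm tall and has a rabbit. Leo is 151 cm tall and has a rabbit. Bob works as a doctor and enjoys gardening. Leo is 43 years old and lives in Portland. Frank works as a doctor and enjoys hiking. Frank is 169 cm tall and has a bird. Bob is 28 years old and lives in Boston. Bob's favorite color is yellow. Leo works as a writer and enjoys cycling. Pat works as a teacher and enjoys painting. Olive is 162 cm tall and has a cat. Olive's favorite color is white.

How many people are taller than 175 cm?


Taller than 175: 0

0


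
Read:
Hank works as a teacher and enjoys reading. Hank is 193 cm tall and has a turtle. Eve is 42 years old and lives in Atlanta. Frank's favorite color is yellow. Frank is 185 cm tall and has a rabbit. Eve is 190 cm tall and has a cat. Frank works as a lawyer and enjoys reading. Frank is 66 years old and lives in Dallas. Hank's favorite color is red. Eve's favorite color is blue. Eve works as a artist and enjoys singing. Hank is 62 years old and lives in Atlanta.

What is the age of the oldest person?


Oldest: Frank at 66

66


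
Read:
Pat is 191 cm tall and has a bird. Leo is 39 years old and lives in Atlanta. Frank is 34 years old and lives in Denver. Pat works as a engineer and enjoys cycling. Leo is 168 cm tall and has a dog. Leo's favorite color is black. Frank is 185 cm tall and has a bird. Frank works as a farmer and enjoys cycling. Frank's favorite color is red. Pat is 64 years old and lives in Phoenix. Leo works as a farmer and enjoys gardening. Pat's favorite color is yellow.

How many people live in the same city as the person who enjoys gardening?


Person with hobby gardening is Leo, city Atlanta. Count = 1

1


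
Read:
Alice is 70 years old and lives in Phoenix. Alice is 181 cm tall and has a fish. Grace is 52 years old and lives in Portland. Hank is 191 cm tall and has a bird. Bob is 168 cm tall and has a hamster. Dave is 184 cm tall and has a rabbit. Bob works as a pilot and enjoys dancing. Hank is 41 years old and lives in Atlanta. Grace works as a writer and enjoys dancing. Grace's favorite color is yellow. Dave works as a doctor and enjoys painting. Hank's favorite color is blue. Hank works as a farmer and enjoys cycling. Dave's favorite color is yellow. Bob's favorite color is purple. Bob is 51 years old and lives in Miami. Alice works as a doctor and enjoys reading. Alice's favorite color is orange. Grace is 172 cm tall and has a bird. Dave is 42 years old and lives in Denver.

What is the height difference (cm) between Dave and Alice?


|184 - 181| = 3

3


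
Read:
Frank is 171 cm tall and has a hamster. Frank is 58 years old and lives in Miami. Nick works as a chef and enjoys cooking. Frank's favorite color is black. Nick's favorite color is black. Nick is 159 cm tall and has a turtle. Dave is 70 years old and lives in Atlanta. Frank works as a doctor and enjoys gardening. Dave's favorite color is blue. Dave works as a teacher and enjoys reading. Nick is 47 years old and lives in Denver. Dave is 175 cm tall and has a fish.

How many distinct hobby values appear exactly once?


Unique hobby values: 3

3


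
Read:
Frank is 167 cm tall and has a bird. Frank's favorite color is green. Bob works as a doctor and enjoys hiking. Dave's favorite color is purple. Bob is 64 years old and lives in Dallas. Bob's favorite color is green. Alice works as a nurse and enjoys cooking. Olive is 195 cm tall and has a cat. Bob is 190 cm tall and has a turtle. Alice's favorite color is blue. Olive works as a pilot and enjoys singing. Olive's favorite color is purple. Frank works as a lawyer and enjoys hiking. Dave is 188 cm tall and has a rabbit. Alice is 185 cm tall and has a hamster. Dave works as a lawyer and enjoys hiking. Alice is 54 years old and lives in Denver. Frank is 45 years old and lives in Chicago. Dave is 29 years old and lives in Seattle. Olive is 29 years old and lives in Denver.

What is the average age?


Sum=221, n=5, avg=44.2

44.2


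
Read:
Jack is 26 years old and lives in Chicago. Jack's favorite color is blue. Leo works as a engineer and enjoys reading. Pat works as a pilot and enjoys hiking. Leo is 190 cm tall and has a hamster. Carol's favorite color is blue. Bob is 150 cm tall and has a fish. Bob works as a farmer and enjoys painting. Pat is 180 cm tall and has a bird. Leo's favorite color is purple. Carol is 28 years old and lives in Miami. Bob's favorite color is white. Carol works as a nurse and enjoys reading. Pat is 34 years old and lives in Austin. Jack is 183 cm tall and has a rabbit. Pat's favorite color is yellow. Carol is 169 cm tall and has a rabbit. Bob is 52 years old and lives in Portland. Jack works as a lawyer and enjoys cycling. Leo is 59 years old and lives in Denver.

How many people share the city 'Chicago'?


Count: 1

1


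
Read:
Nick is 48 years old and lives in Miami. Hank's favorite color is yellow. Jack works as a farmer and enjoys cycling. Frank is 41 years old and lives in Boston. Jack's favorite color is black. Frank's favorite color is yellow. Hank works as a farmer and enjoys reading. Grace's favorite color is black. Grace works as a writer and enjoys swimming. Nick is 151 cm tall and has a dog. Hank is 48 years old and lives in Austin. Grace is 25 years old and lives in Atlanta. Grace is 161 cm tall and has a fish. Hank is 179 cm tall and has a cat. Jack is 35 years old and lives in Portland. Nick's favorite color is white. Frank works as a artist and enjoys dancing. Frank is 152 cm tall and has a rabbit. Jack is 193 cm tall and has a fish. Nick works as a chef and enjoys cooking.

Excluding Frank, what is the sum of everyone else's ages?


Sum (excluding Frank): 156

156
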